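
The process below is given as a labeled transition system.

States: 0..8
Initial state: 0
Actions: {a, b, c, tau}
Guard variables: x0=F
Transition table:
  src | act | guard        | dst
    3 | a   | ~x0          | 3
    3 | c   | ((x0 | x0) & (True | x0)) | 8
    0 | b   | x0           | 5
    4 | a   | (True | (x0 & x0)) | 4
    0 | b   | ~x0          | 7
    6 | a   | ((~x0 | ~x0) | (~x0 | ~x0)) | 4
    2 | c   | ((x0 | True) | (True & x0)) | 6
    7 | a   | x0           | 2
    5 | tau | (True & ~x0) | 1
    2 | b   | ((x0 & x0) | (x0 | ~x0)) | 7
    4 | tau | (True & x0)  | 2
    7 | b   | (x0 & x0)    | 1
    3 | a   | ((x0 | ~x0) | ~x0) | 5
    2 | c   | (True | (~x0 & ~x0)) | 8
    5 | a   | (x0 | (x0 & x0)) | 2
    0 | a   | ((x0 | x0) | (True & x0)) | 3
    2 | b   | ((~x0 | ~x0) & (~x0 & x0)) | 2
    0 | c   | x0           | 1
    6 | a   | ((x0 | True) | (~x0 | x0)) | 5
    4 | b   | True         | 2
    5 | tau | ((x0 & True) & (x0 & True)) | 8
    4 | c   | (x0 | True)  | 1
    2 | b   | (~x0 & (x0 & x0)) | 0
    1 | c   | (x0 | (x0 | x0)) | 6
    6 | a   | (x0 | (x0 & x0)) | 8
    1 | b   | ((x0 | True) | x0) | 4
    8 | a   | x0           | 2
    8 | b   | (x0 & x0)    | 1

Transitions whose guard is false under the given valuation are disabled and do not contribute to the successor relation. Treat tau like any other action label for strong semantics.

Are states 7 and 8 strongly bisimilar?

Answer: BISIMILAR

Trace:
Refine partition for ~:
  round 0: {{0,1,2,3,4,5,6,7,8}}
  round 1: {{0,1},{2},{3,6},{4},{5},{7,8}}
  round 2: {{0},{1},{2},{3},{4},{5},{6},{7,8}}
Fixed point at round 3; 8 class(es).
class of 7: {7,8}; class of 8: {7,8}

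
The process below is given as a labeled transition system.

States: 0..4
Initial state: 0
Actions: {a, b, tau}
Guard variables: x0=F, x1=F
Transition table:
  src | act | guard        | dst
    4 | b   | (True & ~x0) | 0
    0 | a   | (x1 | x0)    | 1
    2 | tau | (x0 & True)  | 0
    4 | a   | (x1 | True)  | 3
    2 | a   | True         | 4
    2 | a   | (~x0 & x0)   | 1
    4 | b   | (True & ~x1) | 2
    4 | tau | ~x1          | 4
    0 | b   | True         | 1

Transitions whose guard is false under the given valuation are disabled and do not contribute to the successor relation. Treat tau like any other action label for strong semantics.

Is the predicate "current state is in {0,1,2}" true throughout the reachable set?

Answer: INVARIANT HOLDS

Analysis:
Safe = {0,1,2}
Reachable = {0,1}
  0: ok
  1: ok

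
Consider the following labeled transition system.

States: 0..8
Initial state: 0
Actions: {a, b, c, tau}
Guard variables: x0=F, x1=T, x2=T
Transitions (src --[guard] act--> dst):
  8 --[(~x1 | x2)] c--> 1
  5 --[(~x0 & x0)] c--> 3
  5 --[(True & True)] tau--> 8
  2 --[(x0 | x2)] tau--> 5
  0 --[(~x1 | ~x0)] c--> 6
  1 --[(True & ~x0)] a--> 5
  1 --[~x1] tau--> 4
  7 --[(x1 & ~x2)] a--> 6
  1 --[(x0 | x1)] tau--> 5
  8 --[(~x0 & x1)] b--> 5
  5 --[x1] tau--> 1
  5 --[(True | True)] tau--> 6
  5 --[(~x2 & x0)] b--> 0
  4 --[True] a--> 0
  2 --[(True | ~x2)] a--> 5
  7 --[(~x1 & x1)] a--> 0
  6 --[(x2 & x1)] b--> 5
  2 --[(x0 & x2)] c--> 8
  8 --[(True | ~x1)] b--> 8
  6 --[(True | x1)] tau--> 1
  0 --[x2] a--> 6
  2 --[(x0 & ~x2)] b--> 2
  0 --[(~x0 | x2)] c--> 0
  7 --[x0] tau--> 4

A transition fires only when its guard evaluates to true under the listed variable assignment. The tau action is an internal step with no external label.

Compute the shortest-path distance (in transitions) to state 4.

Answer: UNREACHABLE

Analysis:
BFS to 4:
  depth 0: {0}
  depth 1: {6}
  depth 2: {1,5}
  depth 3: {8}
4 never appears.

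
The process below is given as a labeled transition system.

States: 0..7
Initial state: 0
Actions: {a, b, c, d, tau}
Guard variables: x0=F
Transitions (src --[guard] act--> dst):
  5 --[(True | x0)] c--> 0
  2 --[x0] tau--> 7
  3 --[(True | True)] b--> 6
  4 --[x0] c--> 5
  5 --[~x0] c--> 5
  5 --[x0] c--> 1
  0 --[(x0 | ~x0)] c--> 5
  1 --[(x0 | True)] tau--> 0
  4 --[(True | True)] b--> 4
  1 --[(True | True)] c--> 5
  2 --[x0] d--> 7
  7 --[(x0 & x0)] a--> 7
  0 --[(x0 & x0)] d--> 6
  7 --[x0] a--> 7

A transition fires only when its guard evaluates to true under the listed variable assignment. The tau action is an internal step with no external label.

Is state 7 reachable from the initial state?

Answer: UNREACHABLE

Working:
7 transition(s) survive guard evaluation.
Layer 0: {0}
Layer 1: {5}  now seen {0,5}
R = {0,5}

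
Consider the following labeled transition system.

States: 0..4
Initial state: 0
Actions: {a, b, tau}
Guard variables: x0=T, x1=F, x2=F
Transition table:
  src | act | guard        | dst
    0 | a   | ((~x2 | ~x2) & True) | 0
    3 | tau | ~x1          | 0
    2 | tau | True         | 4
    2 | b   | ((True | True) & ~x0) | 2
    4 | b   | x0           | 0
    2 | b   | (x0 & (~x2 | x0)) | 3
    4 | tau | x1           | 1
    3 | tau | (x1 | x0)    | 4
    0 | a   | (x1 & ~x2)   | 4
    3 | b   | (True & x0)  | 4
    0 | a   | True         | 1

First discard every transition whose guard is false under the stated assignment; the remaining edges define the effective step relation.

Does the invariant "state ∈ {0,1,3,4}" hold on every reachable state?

Answer: INVARIANT HOLDS

Trace:
Inv-set: {0,1,3,4}
Reachable = {0,1}
  0: safe
  1: safe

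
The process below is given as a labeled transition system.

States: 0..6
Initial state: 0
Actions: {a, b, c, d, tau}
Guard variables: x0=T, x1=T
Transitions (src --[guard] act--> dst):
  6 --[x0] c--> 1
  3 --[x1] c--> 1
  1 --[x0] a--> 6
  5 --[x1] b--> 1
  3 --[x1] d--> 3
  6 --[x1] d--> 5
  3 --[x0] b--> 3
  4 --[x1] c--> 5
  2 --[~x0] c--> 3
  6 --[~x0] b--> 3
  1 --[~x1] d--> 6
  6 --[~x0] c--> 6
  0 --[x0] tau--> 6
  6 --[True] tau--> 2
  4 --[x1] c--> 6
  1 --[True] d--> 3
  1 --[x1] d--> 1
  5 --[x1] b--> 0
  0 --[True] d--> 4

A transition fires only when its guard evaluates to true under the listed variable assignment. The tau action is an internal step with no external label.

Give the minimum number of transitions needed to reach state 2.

Answer: 2

Analysis:
BFS to 2:
  Layer 0: {0}
  Layer 1: {4,6}
  Layer 2: {1,2,5}
first hit 2 at d=2 via tau·tau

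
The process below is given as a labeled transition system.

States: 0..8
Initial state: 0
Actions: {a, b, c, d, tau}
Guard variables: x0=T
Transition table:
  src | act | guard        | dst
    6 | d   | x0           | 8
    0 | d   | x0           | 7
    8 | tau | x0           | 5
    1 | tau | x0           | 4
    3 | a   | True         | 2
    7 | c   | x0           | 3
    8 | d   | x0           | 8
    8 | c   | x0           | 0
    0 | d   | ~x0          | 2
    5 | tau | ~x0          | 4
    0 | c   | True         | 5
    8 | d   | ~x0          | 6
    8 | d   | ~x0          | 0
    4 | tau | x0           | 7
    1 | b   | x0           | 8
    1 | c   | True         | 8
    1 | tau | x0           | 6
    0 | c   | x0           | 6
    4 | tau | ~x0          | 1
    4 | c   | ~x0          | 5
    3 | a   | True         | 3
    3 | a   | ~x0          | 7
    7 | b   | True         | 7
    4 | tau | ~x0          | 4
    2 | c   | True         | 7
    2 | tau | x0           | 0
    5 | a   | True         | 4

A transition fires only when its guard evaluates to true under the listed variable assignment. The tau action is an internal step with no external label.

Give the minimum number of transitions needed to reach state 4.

Answer: 2

Working:
Layered search for 4:
  L0 = {0}
  L1 = {5,6,7}
  L2 = {3,4,8}
4 enters at depth 2; path c·a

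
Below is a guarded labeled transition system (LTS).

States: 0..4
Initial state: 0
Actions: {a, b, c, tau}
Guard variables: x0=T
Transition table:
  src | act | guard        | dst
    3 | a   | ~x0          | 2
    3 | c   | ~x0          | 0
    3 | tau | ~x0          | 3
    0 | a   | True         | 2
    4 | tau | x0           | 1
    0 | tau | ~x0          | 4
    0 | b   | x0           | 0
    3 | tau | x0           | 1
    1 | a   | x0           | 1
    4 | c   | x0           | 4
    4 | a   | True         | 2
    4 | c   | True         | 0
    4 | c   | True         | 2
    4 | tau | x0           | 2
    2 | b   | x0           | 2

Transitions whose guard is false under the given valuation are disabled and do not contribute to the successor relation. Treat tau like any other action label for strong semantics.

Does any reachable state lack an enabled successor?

Reachable = {0,2}
  0: a→2  b→0  [2 out]
  2: b→2  [1 out]

Answer: DEADLOCK-FREE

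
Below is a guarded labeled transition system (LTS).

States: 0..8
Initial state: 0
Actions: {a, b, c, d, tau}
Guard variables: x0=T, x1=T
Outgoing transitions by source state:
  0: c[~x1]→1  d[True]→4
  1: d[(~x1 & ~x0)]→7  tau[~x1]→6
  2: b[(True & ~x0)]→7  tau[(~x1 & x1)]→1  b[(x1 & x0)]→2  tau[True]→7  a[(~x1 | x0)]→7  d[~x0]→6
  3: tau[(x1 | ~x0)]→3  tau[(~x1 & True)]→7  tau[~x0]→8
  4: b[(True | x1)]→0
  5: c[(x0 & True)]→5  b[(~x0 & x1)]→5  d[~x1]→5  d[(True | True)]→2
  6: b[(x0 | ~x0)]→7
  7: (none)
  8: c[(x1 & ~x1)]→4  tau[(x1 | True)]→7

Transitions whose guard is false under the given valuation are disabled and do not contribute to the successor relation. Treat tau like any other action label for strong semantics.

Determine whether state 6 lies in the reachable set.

After dropping false guards: 10 live edges.
Layer 0: {0}
Layer 1: {4}  cumulative {0,4}
R = {0,4}

Answer: UNREACHABLE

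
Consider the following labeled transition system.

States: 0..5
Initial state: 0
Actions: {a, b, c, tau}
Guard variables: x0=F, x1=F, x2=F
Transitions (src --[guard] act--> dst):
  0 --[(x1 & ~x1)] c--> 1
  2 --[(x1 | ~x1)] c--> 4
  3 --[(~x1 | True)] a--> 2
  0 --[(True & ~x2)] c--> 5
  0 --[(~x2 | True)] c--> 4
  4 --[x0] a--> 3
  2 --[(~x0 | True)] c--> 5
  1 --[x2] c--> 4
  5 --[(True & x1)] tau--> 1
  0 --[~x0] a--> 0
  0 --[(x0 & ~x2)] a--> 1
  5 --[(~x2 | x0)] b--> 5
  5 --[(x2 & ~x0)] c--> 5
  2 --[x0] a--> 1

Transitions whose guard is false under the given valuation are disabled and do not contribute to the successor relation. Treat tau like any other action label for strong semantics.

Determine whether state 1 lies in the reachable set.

Answer: UNREACHABLE

Analysis:
After dropping false guards: 7 live edges.
Layer 0: {0}
Layer 1: {4,5}  total {0,4,5}
Reach set: {0,4,5}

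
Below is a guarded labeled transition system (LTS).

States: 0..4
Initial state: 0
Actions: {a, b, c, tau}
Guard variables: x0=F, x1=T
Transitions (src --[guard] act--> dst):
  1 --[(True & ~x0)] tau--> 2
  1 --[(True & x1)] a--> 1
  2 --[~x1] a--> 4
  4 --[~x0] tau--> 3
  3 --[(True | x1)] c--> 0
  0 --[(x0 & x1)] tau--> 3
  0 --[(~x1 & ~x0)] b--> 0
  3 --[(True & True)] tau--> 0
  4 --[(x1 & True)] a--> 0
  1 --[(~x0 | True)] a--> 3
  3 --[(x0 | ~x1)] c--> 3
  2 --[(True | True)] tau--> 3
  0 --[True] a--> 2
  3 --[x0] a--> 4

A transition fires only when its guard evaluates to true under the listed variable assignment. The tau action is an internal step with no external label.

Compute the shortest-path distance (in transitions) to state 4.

BFS to 4:
  L0 = {0}
  L1 = {2}
  L2 = {3}
4 never appears.

Answer: UNREACHABLE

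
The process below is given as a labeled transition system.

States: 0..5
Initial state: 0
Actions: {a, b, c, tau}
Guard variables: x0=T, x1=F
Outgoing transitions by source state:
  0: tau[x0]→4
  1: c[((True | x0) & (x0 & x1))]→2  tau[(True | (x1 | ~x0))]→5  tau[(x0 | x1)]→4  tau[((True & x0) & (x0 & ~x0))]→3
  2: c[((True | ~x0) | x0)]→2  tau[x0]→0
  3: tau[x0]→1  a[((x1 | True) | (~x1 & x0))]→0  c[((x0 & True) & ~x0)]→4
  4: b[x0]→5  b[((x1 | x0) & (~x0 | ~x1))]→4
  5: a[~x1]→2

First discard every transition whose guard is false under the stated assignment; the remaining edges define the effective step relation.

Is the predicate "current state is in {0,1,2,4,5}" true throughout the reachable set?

Answer: INVARIANT HOLDS

Analysis:
Safe = {0,1,2,4,5}
Reach set: {0,2,4,5}
  0: safe
  2: safe
  4: safe
  5: safe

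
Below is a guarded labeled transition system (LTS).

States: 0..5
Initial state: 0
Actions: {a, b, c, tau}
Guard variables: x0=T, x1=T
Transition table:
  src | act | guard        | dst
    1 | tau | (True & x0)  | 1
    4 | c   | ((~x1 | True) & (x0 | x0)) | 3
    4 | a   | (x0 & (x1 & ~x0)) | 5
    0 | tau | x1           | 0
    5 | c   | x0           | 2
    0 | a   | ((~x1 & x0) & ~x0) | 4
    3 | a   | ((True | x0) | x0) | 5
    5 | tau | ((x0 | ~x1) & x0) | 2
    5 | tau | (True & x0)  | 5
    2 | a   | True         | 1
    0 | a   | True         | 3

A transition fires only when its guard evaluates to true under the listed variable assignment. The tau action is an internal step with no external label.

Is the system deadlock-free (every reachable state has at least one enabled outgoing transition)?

Reach set: {0,1,2,3,5}
  0: a→3  tau→0  [2 out]
  1: tau→1  [1 out]
  2: a→1  [1 out]
  3: a→5  [1 out]
  5: c→2  tau→2  tau→5  [3 out]

Answer: DEADLOCK-FREE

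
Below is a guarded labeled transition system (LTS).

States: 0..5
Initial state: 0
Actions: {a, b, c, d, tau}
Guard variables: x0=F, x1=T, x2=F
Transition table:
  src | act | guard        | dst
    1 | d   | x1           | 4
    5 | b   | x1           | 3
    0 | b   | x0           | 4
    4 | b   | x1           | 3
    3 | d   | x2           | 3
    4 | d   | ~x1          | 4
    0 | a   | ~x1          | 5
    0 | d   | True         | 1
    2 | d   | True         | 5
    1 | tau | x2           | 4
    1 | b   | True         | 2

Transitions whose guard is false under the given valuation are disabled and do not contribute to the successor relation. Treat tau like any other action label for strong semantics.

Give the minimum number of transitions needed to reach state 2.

Breadth-first toward 2:
  depth 0: {0}
  depth 1: {1}
  depth 2: {2,4}
first hit 2 at d=2 via d·b

Answer: 2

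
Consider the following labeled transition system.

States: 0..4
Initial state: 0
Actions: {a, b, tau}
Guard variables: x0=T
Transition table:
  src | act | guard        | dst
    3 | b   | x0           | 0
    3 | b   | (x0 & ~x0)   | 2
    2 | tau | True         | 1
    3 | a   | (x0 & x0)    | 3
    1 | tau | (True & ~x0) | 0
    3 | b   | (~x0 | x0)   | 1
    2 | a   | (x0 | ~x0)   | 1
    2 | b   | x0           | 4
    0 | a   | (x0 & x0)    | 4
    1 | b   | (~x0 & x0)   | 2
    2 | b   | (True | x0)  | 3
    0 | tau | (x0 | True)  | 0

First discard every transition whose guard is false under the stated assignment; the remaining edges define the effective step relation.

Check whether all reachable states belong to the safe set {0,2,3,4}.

Safe = {0,2,3,4}
R = {0,4}
  0: ✓
  4: ✓

Answer: INVARIANT HOLDS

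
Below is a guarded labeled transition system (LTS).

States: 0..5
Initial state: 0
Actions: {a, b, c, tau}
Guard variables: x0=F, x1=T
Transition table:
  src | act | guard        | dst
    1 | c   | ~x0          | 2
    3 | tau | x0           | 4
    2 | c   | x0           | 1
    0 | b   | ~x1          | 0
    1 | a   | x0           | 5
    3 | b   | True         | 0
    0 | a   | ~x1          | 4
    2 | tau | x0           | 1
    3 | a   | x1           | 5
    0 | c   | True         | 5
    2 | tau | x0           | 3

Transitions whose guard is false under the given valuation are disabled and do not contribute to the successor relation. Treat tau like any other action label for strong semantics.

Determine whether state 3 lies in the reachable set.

Guard filter leaves 4 enabled edge(s).
L0 = {0}
L1 = {5}  cumulative {0,5}
Reach set: {0,5}

Answer: UNREACHABLE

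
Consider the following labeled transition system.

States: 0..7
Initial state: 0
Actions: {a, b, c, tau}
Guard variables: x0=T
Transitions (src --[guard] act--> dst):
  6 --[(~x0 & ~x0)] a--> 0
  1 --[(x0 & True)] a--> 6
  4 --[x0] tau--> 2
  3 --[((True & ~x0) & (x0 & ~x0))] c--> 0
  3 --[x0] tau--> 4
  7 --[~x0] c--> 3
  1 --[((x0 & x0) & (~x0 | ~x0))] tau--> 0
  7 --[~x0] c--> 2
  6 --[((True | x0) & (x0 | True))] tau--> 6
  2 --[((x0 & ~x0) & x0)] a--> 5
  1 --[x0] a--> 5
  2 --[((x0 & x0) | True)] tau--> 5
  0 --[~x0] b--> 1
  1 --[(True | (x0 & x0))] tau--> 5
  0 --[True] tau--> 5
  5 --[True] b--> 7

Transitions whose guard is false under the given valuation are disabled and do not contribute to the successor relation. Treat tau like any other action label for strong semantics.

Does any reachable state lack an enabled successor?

R = {0,5,7}
  0: tau→5  [deg 1]
  5: b→7  [deg 1]
  7: ∅  [STUCK]
Path to 7: tau·b

Answer: DEADLOCK at state 7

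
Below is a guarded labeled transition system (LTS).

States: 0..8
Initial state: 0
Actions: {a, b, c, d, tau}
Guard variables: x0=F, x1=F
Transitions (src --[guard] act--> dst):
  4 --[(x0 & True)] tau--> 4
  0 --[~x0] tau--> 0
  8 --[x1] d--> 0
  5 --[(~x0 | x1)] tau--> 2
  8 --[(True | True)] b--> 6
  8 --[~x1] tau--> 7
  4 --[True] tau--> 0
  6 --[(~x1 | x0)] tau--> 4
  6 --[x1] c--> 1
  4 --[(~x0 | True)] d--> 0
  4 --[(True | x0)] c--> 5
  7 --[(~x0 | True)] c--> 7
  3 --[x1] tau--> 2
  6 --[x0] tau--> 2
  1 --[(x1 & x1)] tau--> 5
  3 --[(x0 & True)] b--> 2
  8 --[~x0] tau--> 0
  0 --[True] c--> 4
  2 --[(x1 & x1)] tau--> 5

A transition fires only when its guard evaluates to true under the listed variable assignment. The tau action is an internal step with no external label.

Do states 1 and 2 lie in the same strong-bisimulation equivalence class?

Answer: BISIMILAR

Working:
Bisimulation quotient by refinement:
  π0 = {{0,1,2,3,4,5,6,7,8}}
  π1 = {{0},{1,2,3},{4},{5,6},{7},{8}}
  π2 = {{0},{1,2,3},{4},{5},{6},{7},{8}}
7 equivalence class(es) (converged in 3)
[1]={1,2,3}  [2]={1,2,3}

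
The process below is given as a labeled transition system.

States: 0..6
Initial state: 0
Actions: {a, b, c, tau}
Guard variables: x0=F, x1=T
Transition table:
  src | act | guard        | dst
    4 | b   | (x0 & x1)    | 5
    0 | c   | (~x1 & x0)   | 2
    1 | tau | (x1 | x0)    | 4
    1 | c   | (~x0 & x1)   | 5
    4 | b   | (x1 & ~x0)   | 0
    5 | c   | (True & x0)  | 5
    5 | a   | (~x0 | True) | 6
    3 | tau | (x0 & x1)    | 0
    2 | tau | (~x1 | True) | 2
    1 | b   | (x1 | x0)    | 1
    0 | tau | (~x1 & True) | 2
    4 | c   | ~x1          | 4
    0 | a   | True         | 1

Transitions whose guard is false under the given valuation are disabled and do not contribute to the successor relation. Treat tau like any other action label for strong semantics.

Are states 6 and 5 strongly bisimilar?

Answer: NOT BISIMILAR

Trace:
Compute ~ classes (split until stable):
  P[0] = {{0,1,2,3,4,5,6}}
  P[1] = {{0,5},{1},{2},{3,6},{4}}
  P[2] = {{0},{1},{2},{3,6},{4},{5}}
stable after 3 split(s): 6 block(s)
class of 6: {3,6}; class of 5: {5}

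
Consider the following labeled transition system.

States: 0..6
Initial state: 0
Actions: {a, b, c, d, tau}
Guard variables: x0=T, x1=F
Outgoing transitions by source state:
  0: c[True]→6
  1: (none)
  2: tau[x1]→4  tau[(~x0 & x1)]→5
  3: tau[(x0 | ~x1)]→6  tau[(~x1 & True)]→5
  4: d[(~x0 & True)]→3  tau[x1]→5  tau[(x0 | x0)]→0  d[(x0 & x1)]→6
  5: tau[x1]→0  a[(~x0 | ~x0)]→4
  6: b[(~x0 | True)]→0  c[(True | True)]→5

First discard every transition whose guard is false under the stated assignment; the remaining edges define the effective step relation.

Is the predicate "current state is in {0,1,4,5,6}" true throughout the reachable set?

Safe = {0,1,4,5,6}
Reach set: {0,5,6}
  0: ok
  5: ok
  6: ok

Answer: INVARIANT HOLDS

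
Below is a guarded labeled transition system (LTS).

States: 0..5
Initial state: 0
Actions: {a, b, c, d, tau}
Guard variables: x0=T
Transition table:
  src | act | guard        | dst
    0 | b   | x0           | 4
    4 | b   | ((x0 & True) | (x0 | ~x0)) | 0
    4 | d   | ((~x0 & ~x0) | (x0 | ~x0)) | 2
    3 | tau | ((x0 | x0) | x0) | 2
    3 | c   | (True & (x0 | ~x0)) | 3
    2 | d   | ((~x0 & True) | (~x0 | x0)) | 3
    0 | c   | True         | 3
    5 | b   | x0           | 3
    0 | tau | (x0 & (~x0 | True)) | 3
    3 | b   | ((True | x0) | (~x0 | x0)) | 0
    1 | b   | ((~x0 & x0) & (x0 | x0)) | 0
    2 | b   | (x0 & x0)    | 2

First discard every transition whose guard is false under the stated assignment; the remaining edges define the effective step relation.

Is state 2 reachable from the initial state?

Answer: REACHABLE

Trace:
Guard filter leaves 11 enabled edge(s).
Layer 0: {0}
Layer 1: {3,4}  total {0,3,4}
Layer 2: {2}  total {0,2,3,4}
R = {0,2,3,4}
witness 2: b·d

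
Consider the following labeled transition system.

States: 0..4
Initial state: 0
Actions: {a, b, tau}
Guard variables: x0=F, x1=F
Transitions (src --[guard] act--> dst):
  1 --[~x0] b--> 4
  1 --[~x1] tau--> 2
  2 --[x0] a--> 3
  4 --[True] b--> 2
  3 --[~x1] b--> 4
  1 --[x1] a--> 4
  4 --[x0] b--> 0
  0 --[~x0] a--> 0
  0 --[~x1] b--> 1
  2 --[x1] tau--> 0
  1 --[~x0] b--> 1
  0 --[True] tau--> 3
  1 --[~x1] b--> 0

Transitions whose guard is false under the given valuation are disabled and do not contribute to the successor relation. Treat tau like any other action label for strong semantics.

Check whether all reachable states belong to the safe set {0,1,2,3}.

Answer: INVARIANT VIOLATED at state 4

Working:
Inv-set: {0,1,2,3}
Reachable = {0,1,2,3,4}
  0: ✓
  1: ✓
  2: ✓
  3: ✓
  4: VIOLATES
witness against invariant: b·b → 4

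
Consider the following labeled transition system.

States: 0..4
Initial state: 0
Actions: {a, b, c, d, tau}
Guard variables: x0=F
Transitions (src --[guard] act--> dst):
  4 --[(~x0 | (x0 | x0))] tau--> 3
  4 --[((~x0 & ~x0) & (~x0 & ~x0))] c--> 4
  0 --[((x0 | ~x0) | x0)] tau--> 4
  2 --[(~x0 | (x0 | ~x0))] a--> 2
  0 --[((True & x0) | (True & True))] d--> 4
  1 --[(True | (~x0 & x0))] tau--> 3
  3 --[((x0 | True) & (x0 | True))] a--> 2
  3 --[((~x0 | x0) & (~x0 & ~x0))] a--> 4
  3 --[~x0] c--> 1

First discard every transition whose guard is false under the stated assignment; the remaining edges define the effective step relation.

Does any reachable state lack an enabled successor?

Reachable = {0,1,2,3,4}
  0: d→4  tau→4  [2 out]
  1: tau→3  [1 out]
  2: a→2  [1 out]
  3: a→2  a→4  c→1  [3 out]
  4: c→4  tau→3  [2 out]

Answer: DEADLOCK-FREE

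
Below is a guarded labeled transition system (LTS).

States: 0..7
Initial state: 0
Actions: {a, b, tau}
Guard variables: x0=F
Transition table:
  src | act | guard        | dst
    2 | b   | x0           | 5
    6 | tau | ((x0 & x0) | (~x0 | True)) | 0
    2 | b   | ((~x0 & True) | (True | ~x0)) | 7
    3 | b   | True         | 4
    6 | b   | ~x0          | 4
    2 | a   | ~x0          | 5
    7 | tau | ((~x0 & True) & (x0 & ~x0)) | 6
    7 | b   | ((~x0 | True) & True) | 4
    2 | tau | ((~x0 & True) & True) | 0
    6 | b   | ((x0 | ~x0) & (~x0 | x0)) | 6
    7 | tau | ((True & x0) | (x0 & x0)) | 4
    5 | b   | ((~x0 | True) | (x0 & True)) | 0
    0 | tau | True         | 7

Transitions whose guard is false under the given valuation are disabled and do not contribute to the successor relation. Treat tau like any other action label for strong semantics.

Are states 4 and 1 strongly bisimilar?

Bisimulation quotient by refinement:
  P[0] = {{0,1,2,3,4,5,6,7}}
  P[1] = {{0},{1,4},{2},{3,5,7},{6}}
  P[2] = {{0},{1,4},{2},{3,7},{5},{6}}
6 equivalence class(es) (converged in 3)
4∈{1,4}, 1∈{1,4}

Answer: BISIMILAR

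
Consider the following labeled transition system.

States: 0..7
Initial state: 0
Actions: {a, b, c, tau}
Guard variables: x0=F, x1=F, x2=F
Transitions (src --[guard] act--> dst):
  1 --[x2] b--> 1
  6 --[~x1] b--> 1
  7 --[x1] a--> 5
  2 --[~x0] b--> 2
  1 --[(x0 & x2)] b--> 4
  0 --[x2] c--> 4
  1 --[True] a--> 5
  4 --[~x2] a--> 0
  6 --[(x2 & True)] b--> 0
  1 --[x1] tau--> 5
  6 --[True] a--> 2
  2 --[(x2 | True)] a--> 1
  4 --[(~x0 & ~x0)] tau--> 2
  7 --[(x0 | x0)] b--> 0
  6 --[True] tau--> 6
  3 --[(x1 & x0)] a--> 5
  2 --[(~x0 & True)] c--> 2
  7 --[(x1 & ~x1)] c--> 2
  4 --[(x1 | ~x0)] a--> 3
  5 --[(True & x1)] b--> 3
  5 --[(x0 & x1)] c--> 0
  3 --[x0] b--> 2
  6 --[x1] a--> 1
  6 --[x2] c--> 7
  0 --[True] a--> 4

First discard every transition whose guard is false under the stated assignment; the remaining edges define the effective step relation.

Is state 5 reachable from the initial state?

Guard filter leaves 11 enabled edge(s).
Layer 0: {0}
Layer 1: {4}  total {0,4}
Layer 2: {2,3}  total {0,2,3,4}
Layer 3: {1}  total {0,1,2,3,4}
Layer 4: {5}  total {0,1,2,3,4,5}
Reach set: {0,1,2,3,4,5}
trace reaching 5: a·tau·a·a

Answer: REACHABLE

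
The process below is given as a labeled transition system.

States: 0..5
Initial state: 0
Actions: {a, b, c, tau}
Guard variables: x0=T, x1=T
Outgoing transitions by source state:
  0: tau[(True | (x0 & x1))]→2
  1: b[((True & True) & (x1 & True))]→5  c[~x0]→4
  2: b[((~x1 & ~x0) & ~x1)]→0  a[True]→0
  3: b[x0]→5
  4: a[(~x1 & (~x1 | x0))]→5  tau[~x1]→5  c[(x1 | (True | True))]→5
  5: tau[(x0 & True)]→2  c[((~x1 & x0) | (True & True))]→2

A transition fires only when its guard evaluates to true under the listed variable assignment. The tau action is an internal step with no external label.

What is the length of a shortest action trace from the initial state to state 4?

Layered search for 4:
  depth 0: {0}
  depth 1: {2}
4 never appears.

Answer: UNREACHABLE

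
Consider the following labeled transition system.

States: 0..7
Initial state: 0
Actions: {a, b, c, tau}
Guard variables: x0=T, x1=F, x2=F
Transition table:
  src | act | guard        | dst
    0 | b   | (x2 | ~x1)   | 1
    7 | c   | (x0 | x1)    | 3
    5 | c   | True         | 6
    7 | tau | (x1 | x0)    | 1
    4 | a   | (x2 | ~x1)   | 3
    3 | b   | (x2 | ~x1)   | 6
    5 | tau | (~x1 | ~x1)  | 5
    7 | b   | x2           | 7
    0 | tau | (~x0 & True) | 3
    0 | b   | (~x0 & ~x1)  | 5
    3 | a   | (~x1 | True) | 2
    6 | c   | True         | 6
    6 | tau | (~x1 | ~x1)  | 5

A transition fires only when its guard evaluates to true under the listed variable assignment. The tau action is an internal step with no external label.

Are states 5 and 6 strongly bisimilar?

Compute ~ classes (split until stable):
  round 0: {{0,1,2,3,4,5,6,7}}
  round 1: {{0},{1,2},{3},{4},{5,6,7}}
  round 2: {{0},{1,2},{3},{4},{5,6},{7}}
6 equivalence class(es) (converged in 3)
class of 5: {5,6}; class of 6: {5,6}

Answer: BISIMILAR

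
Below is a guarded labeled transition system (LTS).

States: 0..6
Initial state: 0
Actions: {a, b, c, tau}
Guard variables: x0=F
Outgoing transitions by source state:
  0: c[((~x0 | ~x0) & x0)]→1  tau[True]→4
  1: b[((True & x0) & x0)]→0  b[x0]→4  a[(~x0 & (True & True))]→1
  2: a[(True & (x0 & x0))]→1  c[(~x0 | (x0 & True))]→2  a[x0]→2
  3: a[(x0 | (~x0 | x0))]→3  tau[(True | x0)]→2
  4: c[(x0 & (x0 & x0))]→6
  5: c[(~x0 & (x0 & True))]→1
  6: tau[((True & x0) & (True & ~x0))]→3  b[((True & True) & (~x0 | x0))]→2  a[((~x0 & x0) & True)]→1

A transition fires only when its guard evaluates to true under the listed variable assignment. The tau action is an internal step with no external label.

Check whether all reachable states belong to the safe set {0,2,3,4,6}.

Answer: INVARIANT HOLDS

Working:
Inv-set: {0,2,3,4,6}
R = {0,4}
  0: ok
  4: ok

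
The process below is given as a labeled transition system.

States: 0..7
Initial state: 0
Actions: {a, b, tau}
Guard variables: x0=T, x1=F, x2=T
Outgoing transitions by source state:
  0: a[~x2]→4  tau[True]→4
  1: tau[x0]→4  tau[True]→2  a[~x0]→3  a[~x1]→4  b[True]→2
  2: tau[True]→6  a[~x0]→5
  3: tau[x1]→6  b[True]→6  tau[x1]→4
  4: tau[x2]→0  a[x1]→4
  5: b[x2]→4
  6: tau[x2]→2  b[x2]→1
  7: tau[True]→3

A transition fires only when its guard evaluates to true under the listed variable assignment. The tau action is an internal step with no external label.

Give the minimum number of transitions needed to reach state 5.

BFS to 5:
  Layer 0: {0}
  Layer 1: {4}
5 never appears.

Answer: UNREACHABLE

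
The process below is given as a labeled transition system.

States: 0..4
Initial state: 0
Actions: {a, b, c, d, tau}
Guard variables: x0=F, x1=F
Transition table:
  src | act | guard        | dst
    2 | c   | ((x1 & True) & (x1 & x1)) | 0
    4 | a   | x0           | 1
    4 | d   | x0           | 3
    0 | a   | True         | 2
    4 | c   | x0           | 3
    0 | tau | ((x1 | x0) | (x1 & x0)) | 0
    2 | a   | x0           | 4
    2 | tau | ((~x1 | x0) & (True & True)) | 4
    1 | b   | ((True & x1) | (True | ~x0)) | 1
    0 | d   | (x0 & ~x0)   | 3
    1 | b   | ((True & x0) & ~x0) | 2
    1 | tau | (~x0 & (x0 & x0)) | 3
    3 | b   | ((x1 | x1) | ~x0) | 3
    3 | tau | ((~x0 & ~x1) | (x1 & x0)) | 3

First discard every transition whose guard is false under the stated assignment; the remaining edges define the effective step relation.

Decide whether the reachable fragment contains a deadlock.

Answer: DEADLOCK at state 4

Working:
Reach set: {0,2,4}
  0: a→2  [1 out]
  2: tau→4  [1 out]
  4: ∅  [no exit]
Path to 4: a·tau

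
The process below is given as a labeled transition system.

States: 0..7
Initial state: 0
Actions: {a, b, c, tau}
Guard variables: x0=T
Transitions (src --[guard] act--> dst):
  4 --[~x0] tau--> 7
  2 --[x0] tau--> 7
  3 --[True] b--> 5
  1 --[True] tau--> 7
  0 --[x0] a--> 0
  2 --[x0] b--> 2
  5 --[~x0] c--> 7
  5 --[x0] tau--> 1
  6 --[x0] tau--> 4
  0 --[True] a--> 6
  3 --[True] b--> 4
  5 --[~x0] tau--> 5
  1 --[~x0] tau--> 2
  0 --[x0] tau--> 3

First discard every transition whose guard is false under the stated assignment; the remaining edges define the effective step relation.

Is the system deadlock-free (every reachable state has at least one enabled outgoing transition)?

Answer: DEADLOCK at state 4

Analysis:
Reach set: {0,1,3,4,5,6,7}
  0: a→0  a→6  tau→3  [3 out]
  1: tau→7  [1 out]
  3: b→4  b→5  [2 out]
  4: ∅  [no exit]
  5: tau→1  [1 out]
  6: tau→4  [1 out]
  7: ∅  [no exit]
witness 4: a·tau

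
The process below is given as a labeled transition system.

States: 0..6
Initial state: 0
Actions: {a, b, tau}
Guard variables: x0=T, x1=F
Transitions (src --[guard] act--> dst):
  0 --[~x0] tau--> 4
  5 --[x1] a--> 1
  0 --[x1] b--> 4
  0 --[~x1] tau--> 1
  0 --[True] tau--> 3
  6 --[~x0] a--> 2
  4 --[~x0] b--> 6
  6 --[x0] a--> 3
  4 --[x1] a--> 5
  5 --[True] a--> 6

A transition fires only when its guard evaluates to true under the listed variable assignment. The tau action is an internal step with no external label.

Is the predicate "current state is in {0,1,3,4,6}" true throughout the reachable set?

Allowed set {0,1,3,4,6}
R = {0,1,3}
  0: ok
  1: ok
  3: ok

Answer: INVARIANT HOLDS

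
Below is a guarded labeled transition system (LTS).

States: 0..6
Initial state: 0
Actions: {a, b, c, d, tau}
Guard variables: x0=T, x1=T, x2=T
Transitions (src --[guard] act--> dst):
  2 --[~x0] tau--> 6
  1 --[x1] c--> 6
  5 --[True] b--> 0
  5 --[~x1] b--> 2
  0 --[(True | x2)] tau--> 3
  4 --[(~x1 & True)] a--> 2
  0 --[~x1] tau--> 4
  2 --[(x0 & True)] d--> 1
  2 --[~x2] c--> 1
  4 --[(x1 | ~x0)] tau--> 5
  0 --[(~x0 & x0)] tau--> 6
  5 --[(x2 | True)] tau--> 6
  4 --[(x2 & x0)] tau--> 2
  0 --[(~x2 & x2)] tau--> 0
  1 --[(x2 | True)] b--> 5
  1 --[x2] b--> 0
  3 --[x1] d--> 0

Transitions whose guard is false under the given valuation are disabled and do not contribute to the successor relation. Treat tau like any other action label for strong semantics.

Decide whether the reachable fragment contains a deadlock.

Answer: DEADLOCK-FREE

Working:
R = {0,3}
  0: tau→3  [1 exit(s)]
  3: d→0  [1 exit(s)]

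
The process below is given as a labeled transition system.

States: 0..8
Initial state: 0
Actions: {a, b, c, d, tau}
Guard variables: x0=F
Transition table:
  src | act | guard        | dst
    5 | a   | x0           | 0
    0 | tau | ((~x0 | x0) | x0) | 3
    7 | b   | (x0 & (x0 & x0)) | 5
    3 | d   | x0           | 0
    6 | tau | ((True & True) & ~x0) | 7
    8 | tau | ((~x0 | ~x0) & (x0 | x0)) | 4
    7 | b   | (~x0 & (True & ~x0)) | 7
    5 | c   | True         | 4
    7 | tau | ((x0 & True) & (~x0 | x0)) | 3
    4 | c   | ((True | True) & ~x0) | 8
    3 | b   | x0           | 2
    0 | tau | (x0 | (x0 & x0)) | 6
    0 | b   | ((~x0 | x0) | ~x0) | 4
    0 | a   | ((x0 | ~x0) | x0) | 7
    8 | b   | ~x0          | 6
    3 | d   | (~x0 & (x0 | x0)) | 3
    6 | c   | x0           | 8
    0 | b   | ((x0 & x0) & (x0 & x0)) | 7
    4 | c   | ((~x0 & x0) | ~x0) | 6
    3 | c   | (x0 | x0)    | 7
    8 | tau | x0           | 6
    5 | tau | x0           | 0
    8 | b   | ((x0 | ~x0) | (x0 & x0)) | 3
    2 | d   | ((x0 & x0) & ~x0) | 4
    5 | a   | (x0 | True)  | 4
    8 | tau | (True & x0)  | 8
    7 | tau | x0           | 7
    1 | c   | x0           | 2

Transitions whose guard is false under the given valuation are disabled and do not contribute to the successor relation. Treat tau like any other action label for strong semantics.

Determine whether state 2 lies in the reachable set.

After dropping false guards: 11 live edges.
depth 0: {0}
depth 1: {3,4,7}  cumulative {0,3,4,7}
depth 2: {6,8}  cumulative {0,3,4,6,7,8}
Reachable = {0,3,4,6,7,8}

Answer: UNREACHABLE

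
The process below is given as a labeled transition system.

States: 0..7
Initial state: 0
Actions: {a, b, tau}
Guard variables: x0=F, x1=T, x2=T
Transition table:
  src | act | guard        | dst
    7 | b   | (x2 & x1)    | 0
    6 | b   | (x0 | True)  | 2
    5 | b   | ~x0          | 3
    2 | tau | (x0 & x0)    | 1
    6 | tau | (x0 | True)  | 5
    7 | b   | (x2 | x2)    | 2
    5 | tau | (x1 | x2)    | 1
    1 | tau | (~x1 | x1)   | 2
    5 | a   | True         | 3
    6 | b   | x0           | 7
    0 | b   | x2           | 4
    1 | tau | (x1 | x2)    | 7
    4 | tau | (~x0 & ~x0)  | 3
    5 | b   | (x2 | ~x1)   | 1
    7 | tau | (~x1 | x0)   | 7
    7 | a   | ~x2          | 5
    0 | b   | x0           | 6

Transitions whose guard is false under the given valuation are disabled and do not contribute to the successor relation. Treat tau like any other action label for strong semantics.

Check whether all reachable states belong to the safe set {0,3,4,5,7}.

Answer: INVARIANT HOLDS

Trace:
Allowed set {0,3,4,5,7}
R = {0,3,4}
  0: safe
  3: safe
  4: safe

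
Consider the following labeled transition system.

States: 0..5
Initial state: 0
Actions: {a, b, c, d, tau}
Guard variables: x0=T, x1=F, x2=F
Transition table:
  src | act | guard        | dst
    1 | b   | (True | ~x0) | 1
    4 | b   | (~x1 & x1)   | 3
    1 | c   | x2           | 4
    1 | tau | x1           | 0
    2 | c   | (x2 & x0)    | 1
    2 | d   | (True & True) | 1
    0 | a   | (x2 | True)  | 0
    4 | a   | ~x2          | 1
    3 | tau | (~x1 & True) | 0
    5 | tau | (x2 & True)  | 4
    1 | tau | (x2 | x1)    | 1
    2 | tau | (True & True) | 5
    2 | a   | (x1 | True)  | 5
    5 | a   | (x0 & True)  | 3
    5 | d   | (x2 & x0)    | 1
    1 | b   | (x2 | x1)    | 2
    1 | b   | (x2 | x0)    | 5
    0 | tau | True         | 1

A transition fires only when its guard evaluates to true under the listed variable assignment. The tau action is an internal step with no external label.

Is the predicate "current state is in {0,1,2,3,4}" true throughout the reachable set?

Answer: INVARIANT VIOLATED at state 5

Analysis:
Inv-set: {0,1,2,3,4}
R = {0,1,3,5}
  0: ✓
  1: ✓
  3: ✓
  5: VIOLATES
reach 5 via tau·b — violates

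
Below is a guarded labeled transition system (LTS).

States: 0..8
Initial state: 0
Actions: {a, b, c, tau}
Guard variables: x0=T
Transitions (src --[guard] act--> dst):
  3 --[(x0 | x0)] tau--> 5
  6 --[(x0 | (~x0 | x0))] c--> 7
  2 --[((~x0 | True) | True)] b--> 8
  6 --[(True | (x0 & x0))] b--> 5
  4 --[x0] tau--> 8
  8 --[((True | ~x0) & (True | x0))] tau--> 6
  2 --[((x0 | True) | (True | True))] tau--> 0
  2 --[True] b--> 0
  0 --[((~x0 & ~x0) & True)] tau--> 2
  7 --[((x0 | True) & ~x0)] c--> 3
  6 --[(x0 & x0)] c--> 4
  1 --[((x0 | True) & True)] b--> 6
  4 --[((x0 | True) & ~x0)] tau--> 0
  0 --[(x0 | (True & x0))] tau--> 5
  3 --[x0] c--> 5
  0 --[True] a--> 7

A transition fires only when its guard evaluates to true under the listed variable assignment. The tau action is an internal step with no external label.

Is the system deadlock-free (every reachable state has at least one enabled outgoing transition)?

Answer: DEADLOCK at state 5

Working:
Reach set: {0,5,7}
  0: a→7  tau→5  [deg 2]
  5: ∅  [STUCK]
  7: ∅  [STUCK]
trace reaching 5: tau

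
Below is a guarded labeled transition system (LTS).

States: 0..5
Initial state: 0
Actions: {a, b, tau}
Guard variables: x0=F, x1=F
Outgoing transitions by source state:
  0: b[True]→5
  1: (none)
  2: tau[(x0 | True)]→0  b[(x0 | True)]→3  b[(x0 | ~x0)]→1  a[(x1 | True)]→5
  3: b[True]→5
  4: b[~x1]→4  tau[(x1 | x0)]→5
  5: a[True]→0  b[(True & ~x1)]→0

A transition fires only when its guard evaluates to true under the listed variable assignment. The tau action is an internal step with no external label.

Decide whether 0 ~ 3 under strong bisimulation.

Bisimulation quotient by refinement:
  P[0] = {{0,1,2,3,4,5}}
  P[1] = {{0,3,4},{1},{2},{5}}
  P[2] = {{0,3},{1},{2},{4},{5}}
5 equivalence class(es) (converged in 3)
0∈{0,3}, 3∈{0,3}

Answer: BISIMILAR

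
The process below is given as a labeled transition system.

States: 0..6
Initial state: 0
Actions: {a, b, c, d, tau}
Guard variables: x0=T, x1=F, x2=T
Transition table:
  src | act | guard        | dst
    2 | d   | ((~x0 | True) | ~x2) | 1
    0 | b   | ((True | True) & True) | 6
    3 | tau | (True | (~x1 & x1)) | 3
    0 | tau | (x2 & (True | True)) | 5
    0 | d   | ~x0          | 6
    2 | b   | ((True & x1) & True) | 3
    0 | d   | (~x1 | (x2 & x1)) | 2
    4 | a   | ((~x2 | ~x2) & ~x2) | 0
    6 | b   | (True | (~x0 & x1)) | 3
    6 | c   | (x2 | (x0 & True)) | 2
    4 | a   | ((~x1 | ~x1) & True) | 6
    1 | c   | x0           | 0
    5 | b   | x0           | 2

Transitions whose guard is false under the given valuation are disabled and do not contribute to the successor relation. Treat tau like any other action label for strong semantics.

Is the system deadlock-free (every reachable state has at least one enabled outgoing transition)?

Reachable = {0,1,2,3,5,6}
  0: b→6  d→2  tau→5  [3 out]
  1: c→0  [1 out]
  2: d→1  [1 out]
  3: tau→3  [1 out]
  5: b→2  [1 out]
  6: b→3  c→2  [2 out]

Answer: DEADLOCK-FREE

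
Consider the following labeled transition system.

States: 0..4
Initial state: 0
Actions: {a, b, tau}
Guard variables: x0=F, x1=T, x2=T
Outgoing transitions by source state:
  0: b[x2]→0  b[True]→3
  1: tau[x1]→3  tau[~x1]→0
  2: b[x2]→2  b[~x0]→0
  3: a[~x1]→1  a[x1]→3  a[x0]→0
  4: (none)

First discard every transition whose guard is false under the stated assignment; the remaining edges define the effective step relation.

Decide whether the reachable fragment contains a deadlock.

R = {0,3}
  0: b→0  b→3  [2 out]
  3: a→3  [1 out]

Answer: DEADLOCK-FREE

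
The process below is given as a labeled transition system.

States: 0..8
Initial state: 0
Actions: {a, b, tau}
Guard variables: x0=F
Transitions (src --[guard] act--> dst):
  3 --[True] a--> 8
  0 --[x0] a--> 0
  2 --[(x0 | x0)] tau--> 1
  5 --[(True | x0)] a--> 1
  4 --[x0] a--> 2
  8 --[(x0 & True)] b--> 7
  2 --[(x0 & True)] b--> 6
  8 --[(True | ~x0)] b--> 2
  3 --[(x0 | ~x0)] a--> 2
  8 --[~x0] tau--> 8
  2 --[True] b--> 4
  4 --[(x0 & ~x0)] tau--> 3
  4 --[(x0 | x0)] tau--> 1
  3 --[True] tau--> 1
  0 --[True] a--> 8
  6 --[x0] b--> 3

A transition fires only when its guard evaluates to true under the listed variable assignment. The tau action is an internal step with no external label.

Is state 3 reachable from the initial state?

8 transition(s) survive guard evaluation.
L0 = {0}
L1 = {8}  total {0,8}
L2 = {2}  total {0,2,8}
L3 = {4}  total {0,2,4,8}
Reachable = {0,2,4,8}

Answer: UNREACHABLE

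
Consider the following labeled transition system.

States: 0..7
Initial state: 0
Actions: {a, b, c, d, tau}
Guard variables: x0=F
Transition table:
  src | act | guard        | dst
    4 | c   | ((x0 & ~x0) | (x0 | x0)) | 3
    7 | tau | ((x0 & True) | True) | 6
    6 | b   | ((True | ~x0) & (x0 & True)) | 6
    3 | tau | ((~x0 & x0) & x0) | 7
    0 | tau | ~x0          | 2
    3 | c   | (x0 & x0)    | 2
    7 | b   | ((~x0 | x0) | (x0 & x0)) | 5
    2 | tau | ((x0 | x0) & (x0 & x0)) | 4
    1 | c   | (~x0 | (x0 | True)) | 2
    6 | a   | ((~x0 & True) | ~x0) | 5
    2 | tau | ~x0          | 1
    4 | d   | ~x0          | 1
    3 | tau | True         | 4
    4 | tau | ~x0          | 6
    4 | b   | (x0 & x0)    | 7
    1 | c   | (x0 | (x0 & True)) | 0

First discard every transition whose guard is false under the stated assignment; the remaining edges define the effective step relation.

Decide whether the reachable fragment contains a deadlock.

Reachable = {0,1,2}
  0: tau→2  [1 exit(s)]
  1: c→2  [1 exit(s)]
  2: tau→1  [1 exit(s)]

Answer: DEADLOCK-FREE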